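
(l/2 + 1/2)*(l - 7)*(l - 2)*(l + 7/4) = l^4/2 - 25*l^3/8 - 9*l^2/2 + 91*l/8 + 49/4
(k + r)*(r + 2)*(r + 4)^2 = k*r^3 + 10*k*r^2 + 32*k*r + 32*k + r^4 + 10*r^3 + 32*r^2 + 32*r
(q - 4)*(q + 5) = q^2 + q - 20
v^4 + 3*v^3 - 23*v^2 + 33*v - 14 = (v - 2)*(v - 1)^2*(v + 7)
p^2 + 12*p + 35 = (p + 5)*(p + 7)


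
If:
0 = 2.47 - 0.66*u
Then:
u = 3.74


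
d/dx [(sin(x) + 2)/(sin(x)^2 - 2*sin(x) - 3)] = (-4*sin(x) + cos(x)^2)*cos(x)/((sin(x) - 3)^2*(sin(x) + 1)^2)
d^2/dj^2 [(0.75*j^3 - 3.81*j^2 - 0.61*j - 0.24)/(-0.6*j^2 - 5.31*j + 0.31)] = (-4.44089209850063e-16*j^5 - 5.32907051820075e-15*j^4 - 66.41127*j^3 + 12.17781*j^2 + 4.83615*j + 16.363932)/(0.216*j^6 + 5.7348*j^5 + 50.41818*j^4 + 143.795331*j^3 - 26.049393*j^2 + 1.530873*j - 0.029791)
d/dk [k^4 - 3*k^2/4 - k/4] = 4*k^3 - 3*k/2 - 1/4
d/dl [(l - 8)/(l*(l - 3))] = (-l^2 + 16*l - 24)/(l^2*(l^2 - 6*l + 9))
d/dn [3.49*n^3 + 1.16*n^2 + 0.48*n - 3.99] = 10.47*n^2 + 2.32*n + 0.48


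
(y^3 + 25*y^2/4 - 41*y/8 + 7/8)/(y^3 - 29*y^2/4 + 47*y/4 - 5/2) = (2*y^2 + 13*y - 7)/(2*(y^2 - 7*y + 10))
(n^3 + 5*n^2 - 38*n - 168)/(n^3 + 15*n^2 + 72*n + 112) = (n - 6)/(n + 4)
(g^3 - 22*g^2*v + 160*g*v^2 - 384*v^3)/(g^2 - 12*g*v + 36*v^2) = (-g^2 + 16*g*v - 64*v^2)/(-g + 6*v)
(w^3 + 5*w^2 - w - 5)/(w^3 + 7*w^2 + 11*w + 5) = (w - 1)/(w + 1)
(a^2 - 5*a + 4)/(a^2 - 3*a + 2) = (a - 4)/(a - 2)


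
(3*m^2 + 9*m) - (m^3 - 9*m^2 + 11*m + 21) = -m^3 + 12*m^2 - 2*m - 21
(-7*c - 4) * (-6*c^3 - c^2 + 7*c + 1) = 42*c^4 + 31*c^3 - 45*c^2 - 35*c - 4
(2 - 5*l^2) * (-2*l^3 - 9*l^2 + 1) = 10*l^5 + 45*l^4 - 4*l^3 - 23*l^2 + 2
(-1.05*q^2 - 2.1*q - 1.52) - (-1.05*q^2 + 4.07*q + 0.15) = -6.17*q - 1.67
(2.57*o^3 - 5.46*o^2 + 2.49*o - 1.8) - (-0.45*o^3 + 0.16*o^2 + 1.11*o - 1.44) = 3.02*o^3 - 5.62*o^2 + 1.38*o - 0.36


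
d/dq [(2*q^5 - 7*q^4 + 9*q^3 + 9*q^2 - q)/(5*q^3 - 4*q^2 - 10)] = (20*q^7 - 59*q^6 + 56*q^5 - 181*q^4 + 290*q^3 - 274*q^2 - 180*q + 10)/(25*q^6 - 40*q^5 + 16*q^4 - 100*q^3 + 80*q^2 + 100)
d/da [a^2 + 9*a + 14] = 2*a + 9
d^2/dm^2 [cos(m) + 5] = -cos(m)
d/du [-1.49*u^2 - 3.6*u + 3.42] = -2.98*u - 3.6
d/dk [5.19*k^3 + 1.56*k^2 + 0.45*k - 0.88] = 15.57*k^2 + 3.12*k + 0.45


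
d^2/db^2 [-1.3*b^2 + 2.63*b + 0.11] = -2.60000000000000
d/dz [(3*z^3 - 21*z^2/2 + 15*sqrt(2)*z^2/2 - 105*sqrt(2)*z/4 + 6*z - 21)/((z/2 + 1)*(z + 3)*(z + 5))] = 3*(-5*sqrt(2)*z^4 + 27*z^4 + 35*sqrt(2)*z^3 + 116*z^3 - 35*z^2 + 330*sqrt(2)*z^2 - 140*z + 300*sqrt(2)*z - 525*sqrt(2) + 554)/(z^6 + 20*z^5 + 162*z^4 + 680*z^3 + 1561*z^2 + 1860*z + 900)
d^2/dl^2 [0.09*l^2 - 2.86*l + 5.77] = 0.180000000000000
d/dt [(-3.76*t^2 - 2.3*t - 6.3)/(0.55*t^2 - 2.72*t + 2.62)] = (11.4922*t^2 - 12.7724*t - 23.162)/(0.3025*t^4 - 2.992*t^3 + 10.2804*t^2 - 14.2528*t + 6.8644)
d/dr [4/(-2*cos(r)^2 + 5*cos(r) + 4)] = 4*(5 - 4*cos(r))*sin(r)/(5*cos(r) - cos(2*r) + 3)^2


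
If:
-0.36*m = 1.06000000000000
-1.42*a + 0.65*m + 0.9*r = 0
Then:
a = 0.633802816901408*r - 1.34780907668232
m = -2.94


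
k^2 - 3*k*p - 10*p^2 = (k - 5*p)*(k + 2*p)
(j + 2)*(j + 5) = j^2 + 7*j + 10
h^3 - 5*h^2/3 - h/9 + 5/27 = (h - 5/3)*(h - 1/3)*(h + 1/3)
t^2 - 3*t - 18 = (t - 6)*(t + 3)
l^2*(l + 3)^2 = l^4 + 6*l^3 + 9*l^2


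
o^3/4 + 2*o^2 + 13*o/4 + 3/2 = (o/4 + 1/4)*(o + 1)*(o + 6)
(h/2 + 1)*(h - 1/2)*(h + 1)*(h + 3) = h^4/2 + 11*h^3/4 + 4*h^2 + h/4 - 3/2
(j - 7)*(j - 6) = j^2 - 13*j + 42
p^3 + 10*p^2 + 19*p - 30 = (p - 1)*(p + 5)*(p + 6)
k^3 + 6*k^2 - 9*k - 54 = (k - 3)*(k + 3)*(k + 6)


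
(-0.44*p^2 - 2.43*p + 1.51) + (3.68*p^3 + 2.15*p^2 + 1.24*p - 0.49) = 3.68*p^3 + 1.71*p^2 - 1.19*p + 1.02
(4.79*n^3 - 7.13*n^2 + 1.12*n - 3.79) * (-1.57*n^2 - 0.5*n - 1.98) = -7.5203*n^5 + 8.7991*n^4 - 7.6776*n^3 + 19.5077*n^2 - 0.3226*n + 7.5042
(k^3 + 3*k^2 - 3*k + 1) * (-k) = -k^4 - 3*k^3 + 3*k^2 - k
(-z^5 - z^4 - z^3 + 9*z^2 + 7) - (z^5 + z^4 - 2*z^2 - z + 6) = -2*z^5 - 2*z^4 - z^3 + 11*z^2 + z + 1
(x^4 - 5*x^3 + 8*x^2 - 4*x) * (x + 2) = x^5 - 3*x^4 - 2*x^3 + 12*x^2 - 8*x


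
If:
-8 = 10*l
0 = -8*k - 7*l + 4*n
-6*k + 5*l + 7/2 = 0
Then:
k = -1/12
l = -4/5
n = -47/30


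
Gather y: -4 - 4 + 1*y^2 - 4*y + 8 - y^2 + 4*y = 0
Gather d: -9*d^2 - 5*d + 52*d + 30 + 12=-9*d^2 + 47*d + 42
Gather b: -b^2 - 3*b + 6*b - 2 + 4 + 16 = -b^2 + 3*b + 18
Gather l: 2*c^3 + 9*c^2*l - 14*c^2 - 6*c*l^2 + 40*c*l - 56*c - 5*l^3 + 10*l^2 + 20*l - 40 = 2*c^3 - 14*c^2 - 56*c - 5*l^3 + l^2*(10 - 6*c) + l*(9*c^2 + 40*c + 20) - 40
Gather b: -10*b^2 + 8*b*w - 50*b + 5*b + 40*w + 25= -10*b^2 + b*(8*w - 45) + 40*w + 25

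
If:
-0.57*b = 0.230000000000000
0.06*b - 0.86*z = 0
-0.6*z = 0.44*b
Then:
No Solution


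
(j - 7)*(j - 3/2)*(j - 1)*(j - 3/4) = j^4 - 41*j^3/4 + 209*j^2/8 - 99*j/4 + 63/8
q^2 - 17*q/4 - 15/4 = (q - 5)*(q + 3/4)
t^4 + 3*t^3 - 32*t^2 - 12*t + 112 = (t - 4)*(t - 2)*(t + 2)*(t + 7)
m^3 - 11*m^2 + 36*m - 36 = (m - 6)*(m - 3)*(m - 2)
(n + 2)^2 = n^2 + 4*n + 4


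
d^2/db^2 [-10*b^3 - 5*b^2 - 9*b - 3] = -60*b - 10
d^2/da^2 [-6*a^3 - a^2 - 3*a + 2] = -36*a - 2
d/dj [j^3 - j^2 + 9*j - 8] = 3*j^2 - 2*j + 9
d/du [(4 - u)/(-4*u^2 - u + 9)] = (4*u^2 + u - (u - 4)*(8*u + 1) - 9)/(4*u^2 + u - 9)^2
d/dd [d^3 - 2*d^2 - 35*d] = 3*d^2 - 4*d - 35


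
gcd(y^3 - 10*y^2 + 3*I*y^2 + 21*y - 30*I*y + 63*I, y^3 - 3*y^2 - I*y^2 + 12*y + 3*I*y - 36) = y^2 + y*(-3 + 3*I) - 9*I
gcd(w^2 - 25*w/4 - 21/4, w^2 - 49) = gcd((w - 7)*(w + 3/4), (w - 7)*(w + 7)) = w - 7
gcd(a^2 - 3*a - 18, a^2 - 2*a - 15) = a + 3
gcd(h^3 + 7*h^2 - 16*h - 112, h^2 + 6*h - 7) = h + 7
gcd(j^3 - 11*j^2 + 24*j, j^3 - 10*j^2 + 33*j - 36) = j - 3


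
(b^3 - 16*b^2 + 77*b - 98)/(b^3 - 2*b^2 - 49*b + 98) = (b - 7)/(b + 7)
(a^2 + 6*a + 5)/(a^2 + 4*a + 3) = (a + 5)/(a + 3)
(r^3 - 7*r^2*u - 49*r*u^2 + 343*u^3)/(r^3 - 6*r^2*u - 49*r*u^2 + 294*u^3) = (r - 7*u)/(r - 6*u)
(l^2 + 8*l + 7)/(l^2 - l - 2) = (l + 7)/(l - 2)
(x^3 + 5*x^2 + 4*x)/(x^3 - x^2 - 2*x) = (x + 4)/(x - 2)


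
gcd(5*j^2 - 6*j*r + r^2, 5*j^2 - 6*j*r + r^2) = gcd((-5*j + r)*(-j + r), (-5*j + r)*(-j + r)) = 5*j^2 - 6*j*r + r^2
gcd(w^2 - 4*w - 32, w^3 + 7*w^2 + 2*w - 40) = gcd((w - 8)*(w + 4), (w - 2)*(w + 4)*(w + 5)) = w + 4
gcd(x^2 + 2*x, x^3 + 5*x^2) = x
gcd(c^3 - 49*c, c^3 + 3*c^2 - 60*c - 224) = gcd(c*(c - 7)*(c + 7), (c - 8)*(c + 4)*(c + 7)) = c + 7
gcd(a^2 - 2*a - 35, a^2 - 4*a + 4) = 1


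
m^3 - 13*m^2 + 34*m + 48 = (m - 8)*(m - 6)*(m + 1)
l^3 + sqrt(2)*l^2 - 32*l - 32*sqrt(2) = (l - 4*sqrt(2))*(l + sqrt(2))*(l + 4*sqrt(2))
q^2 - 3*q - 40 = (q - 8)*(q + 5)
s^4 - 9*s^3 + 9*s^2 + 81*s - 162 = (s - 6)*(s - 3)^2*(s + 3)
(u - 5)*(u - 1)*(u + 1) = u^3 - 5*u^2 - u + 5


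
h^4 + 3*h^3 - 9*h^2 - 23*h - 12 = (h - 3)*(h + 1)^2*(h + 4)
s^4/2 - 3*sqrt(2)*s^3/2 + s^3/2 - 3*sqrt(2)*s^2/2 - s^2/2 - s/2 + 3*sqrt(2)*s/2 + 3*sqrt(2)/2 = (s/2 + 1/2)*(s - 1)*(s + 1)*(s - 3*sqrt(2))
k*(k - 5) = k^2 - 5*k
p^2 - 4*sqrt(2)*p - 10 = (p - 5*sqrt(2))*(p + sqrt(2))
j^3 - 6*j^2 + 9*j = j*(j - 3)^2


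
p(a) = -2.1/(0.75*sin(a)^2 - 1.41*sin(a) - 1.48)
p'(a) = -2.1*(-1.5*sin(a)*cos(a) + 1.41*cos(a))/(0.75*sin(a)^2 - 1.41*sin(a) - 1.48)^2 = (3.15*sin(a) - 2.961)*cos(a)/(-0.75*sin(a)^2 + 1.41*sin(a) + 1.48)^2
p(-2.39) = 12.53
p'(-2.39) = 132.98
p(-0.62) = 5.15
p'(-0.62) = -23.48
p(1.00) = 0.98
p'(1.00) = -0.04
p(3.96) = 41.27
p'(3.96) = 1388.78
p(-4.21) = 0.98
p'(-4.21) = 0.02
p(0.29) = 1.15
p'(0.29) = -0.59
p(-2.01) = -5.11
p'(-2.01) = 14.66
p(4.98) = -3.64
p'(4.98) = -4.76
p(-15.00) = 8.54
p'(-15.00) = 62.92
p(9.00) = 1.09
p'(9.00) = 0.41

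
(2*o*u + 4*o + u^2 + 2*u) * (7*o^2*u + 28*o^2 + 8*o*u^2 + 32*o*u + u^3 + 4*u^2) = 14*o^3*u^2 + 84*o^3*u + 112*o^3 + 23*o^2*u^3 + 138*o^2*u^2 + 184*o^2*u + 10*o*u^4 + 60*o*u^3 + 80*o*u^2 + u^5 + 6*u^4 + 8*u^3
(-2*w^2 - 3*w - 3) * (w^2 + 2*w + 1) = -2*w^4 - 7*w^3 - 11*w^2 - 9*w - 3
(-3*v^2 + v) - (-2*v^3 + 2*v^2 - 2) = 2*v^3 - 5*v^2 + v + 2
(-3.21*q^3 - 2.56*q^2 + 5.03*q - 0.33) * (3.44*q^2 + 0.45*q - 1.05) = -11.0424*q^5 - 10.2509*q^4 + 19.5217*q^3 + 3.8163*q^2 - 5.43*q + 0.3465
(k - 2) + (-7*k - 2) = -6*k - 4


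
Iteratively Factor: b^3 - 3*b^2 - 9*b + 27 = (b + 3)*(b^2 - 6*b + 9) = (b - 3)*(b + 3)*(b - 3)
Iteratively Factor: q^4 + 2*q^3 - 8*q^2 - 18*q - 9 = (q + 1)*(q^3 + q^2 - 9*q - 9) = (q + 1)^2*(q^2 - 9) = (q + 1)^2*(q + 3)*(q - 3)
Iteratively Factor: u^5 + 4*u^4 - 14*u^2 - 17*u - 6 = (u + 3)*(u^4 + u^3 - 3*u^2 - 5*u - 2) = (u + 1)*(u + 3)*(u^3 - 3*u - 2) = (u + 1)^2*(u + 3)*(u^2 - u - 2) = (u - 2)*(u + 1)^2*(u + 3)*(u + 1)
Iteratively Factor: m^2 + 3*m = (m)*(m + 3)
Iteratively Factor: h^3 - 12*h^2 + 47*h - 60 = (h - 3)*(h^2 - 9*h + 20) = (h - 5)*(h - 3)*(h - 4)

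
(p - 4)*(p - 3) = p^2 - 7*p + 12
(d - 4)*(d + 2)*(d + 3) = d^3 + d^2 - 14*d - 24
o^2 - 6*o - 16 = (o - 8)*(o + 2)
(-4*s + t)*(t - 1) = -4*s*t + 4*s + t^2 - t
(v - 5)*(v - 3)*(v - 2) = v^3 - 10*v^2 + 31*v - 30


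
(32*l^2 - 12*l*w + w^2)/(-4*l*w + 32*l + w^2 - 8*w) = (-8*l + w)/(w - 8)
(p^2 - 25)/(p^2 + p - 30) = (p + 5)/(p + 6)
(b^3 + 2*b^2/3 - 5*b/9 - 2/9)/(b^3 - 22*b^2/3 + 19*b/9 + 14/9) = (b + 1)/(b - 7)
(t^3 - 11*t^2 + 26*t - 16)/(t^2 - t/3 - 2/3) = 3*(t^2 - 10*t + 16)/(3*t + 2)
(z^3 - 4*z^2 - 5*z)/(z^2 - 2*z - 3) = z*(z - 5)/(z - 3)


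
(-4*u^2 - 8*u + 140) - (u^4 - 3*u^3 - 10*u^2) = -u^4 + 3*u^3 + 6*u^2 - 8*u + 140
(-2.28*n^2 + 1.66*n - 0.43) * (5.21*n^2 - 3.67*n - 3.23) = -11.8788*n^4 + 17.0162*n^3 - 0.968100000000001*n^2 - 3.7837*n + 1.3889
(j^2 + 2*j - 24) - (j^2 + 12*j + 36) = -10*j - 60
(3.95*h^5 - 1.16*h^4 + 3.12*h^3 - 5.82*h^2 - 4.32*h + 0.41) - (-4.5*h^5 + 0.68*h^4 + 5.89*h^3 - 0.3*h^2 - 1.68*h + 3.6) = 8.45*h^5 - 1.84*h^4 - 2.77*h^3 - 5.52*h^2 - 2.64*h - 3.19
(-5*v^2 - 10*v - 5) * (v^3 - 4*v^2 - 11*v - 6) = -5*v^5 + 10*v^4 + 90*v^3 + 160*v^2 + 115*v + 30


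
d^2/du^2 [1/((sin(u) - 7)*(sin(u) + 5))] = (-4*sin(u)^4 + 6*sin(u)^3 - 138*sin(u)^2 + 58*sin(u) + 78)/((sin(u) - 7)^3*(sin(u) + 5)^3)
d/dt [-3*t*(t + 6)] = -6*t - 18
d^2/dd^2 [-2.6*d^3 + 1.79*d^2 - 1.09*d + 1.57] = 3.58 - 15.6*d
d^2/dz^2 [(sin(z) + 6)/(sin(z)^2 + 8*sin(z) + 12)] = (2*sin(z) + cos(z)^2 + 1)/(sin(z) + 2)^3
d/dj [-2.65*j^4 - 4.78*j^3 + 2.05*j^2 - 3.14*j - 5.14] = -10.6*j^3 - 14.34*j^2 + 4.1*j - 3.14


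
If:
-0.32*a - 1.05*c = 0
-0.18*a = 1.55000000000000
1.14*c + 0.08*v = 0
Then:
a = -8.61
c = 2.62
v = -37.40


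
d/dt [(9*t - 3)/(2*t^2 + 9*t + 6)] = 3*(-6*t^2 + 4*t + 27)/(4*t^4 + 36*t^3 + 105*t^2 + 108*t + 36)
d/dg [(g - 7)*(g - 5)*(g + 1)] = 3*g^2 - 22*g + 23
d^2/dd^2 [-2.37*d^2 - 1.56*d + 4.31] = -4.74000000000000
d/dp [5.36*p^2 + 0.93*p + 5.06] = 10.72*p + 0.93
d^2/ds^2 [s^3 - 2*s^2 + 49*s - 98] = 6*s - 4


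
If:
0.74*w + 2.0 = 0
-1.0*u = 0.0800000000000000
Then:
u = -0.08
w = -2.70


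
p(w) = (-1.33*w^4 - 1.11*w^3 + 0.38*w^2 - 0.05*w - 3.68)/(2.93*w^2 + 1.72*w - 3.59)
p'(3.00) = -2.72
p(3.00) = -4.94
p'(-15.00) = 13.50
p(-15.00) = -100.82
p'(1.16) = 6.29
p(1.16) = -3.14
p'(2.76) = -2.46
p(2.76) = -4.32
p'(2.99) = -2.71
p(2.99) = -4.92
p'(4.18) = -3.87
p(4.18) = -8.84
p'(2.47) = -2.13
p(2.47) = -3.65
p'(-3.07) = 2.43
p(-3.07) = -4.59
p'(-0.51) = -0.16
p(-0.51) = 0.94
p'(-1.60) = -28.40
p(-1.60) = -5.87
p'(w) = (-5.86*w - 1.72)*(-1.33*w^4 - 1.11*w^3 + 0.38*w^2 - 0.05*w - 3.68)/(2.93*w^2 + 1.72*w - 3.59)^2 + (-5.32*w^3 - 3.33*w^2 + 0.76*w - 0.05)/(2.93*w^2 + 1.72*w - 3.59)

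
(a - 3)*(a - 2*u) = a^2 - 2*a*u - 3*a + 6*u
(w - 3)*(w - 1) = w^2 - 4*w + 3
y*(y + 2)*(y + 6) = y^3 + 8*y^2 + 12*y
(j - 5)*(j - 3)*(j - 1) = j^3 - 9*j^2 + 23*j - 15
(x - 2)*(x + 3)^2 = x^3 + 4*x^2 - 3*x - 18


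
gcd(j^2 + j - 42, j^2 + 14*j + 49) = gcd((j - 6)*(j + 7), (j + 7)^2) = j + 7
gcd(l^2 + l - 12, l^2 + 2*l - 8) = l + 4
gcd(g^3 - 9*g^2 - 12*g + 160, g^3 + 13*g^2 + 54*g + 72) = g + 4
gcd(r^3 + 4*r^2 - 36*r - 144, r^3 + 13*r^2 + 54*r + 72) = r^2 + 10*r + 24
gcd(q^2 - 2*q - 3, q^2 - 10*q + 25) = 1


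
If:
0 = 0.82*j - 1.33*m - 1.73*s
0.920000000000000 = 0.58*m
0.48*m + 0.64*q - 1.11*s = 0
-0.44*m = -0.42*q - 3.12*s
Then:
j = 3.23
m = 1.59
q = -0.65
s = 0.31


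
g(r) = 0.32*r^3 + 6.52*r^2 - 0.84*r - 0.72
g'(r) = 0.96*r^2 + 13.04*r - 0.84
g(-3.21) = 58.57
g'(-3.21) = -32.81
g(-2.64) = 41.05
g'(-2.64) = -28.57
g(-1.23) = 9.58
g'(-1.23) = -15.43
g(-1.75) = 19.00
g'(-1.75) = -20.72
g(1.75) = 19.49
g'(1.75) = 24.92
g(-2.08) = 26.36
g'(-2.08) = -23.81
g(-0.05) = -0.66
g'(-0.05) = -1.49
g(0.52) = 0.65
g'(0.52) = 6.20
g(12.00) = 1481.04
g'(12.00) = 293.88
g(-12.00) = 395.28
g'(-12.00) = -19.08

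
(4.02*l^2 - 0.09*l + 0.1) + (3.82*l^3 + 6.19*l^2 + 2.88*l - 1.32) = 3.82*l^3 + 10.21*l^2 + 2.79*l - 1.22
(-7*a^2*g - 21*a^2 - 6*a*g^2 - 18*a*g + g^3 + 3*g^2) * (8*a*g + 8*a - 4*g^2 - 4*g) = -56*a^3*g^2 - 224*a^3*g - 168*a^3 - 20*a^2*g^3 - 80*a^2*g^2 - 60*a^2*g + 32*a*g^4 + 128*a*g^3 + 96*a*g^2 - 4*g^5 - 16*g^4 - 12*g^3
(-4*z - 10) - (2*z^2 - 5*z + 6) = -2*z^2 + z - 16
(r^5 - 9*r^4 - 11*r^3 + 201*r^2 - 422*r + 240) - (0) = r^5 - 9*r^4 - 11*r^3 + 201*r^2 - 422*r + 240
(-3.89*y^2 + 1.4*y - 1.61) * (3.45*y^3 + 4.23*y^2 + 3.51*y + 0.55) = -13.4205*y^5 - 11.6247*y^4 - 13.2864*y^3 - 4.0358*y^2 - 4.8811*y - 0.8855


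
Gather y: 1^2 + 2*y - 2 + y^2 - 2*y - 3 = y^2 - 4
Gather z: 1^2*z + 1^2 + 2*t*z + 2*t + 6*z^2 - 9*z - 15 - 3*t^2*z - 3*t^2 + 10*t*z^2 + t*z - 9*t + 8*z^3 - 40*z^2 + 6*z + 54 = -3*t^2 - 7*t + 8*z^3 + z^2*(10*t - 34) + z*(-3*t^2 + 3*t - 2) + 40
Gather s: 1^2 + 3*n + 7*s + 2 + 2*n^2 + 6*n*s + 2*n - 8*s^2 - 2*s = 2*n^2 + 5*n - 8*s^2 + s*(6*n + 5) + 3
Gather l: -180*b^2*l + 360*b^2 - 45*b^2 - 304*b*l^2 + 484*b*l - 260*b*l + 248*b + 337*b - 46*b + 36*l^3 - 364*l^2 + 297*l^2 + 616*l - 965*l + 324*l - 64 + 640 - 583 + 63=315*b^2 + 539*b + 36*l^3 + l^2*(-304*b - 67) + l*(-180*b^2 + 224*b - 25) + 56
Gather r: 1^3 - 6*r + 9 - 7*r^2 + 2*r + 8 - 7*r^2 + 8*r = -14*r^2 + 4*r + 18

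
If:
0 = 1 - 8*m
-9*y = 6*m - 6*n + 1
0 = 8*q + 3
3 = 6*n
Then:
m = 1/8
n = 1/2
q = -3/8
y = 5/36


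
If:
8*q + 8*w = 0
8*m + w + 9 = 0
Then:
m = -w/8 - 9/8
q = -w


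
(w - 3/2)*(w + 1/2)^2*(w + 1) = w^4 + w^3/2 - 7*w^2/4 - 13*w/8 - 3/8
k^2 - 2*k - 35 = (k - 7)*(k + 5)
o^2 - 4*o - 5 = (o - 5)*(o + 1)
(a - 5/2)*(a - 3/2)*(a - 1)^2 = a^4 - 6*a^3 + 51*a^2/4 - 23*a/2 + 15/4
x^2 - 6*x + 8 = (x - 4)*(x - 2)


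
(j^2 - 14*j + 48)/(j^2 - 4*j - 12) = (j - 8)/(j + 2)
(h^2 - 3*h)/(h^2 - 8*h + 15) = h/(h - 5)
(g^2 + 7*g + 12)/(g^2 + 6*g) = (g^2 + 7*g + 12)/(g*(g + 6))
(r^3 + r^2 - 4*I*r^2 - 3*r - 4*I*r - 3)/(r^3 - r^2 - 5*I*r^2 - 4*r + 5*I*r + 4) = (r^2 + r*(1 - 3*I) - 3*I)/(r^2 - r*(1 + 4*I) + 4*I)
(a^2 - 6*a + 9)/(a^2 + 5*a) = (a^2 - 6*a + 9)/(a*(a + 5))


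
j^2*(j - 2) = j^3 - 2*j^2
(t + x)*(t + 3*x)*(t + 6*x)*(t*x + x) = t^4*x + 10*t^3*x^2 + t^3*x + 27*t^2*x^3 + 10*t^2*x^2 + 18*t*x^4 + 27*t*x^3 + 18*x^4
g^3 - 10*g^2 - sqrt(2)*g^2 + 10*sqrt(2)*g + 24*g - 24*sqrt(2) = (g - 6)*(g - 4)*(g - sqrt(2))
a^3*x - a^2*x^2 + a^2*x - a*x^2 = a*(a - x)*(a*x + x)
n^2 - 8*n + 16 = (n - 4)^2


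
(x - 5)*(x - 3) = x^2 - 8*x + 15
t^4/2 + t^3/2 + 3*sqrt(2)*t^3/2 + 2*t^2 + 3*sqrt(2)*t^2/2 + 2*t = t*(t/2 + 1/2)*(t + sqrt(2))*(t + 2*sqrt(2))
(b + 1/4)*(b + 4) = b^2 + 17*b/4 + 1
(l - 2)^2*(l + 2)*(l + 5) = l^4 + 3*l^3 - 14*l^2 - 12*l + 40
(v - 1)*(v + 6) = v^2 + 5*v - 6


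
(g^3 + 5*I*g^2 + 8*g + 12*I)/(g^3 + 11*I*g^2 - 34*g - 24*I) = (g - 2*I)/(g + 4*I)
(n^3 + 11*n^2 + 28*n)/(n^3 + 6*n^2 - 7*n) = (n + 4)/(n - 1)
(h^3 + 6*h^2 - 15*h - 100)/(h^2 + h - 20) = h + 5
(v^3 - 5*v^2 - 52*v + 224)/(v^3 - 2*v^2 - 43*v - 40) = (v^2 + 3*v - 28)/(v^2 + 6*v + 5)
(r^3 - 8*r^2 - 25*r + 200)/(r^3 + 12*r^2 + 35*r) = (r^2 - 13*r + 40)/(r*(r + 7))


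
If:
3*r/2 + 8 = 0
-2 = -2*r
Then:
No Solution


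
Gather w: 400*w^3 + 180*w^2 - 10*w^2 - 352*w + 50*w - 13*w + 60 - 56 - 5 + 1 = 400*w^3 + 170*w^2 - 315*w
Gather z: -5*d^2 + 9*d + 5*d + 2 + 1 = -5*d^2 + 14*d + 3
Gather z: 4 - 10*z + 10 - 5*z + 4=18 - 15*z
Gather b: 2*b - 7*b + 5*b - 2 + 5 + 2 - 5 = 0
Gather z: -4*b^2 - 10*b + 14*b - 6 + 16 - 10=-4*b^2 + 4*b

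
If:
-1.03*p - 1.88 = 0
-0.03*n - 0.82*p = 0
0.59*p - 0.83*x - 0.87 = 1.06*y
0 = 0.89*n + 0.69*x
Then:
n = 49.89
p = -1.83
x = -64.35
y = 48.55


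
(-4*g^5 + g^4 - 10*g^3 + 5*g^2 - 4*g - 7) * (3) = -12*g^5 + 3*g^4 - 30*g^3 + 15*g^2 - 12*g - 21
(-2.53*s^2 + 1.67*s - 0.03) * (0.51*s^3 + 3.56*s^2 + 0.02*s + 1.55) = -1.2903*s^5 - 8.1551*s^4 + 5.8793*s^3 - 3.9949*s^2 + 2.5879*s - 0.0465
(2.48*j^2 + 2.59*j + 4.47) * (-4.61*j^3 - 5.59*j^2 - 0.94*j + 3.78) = -11.4328*j^5 - 25.8031*j^4 - 37.416*j^3 - 18.0475*j^2 + 5.5884*j + 16.8966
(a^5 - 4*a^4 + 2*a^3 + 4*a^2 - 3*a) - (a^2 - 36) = a^5 - 4*a^4 + 2*a^3 + 3*a^2 - 3*a + 36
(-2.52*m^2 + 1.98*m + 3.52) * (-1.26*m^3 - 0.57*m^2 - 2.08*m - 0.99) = 3.1752*m^5 - 1.0584*m^4 - 0.3222*m^3 - 3.63*m^2 - 9.2818*m - 3.4848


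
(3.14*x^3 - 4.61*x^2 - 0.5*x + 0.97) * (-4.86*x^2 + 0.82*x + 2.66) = -15.2604*x^5 + 24.9794*x^4 + 7.0022*x^3 - 17.3868*x^2 - 0.5346*x + 2.5802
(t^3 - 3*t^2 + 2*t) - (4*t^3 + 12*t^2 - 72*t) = -3*t^3 - 15*t^2 + 74*t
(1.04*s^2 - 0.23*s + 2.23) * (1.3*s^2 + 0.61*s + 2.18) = 1.352*s^4 + 0.3354*s^3 + 5.0259*s^2 + 0.8589*s + 4.8614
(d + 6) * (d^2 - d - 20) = d^3 + 5*d^2 - 26*d - 120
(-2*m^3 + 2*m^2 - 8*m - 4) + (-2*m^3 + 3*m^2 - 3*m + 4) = -4*m^3 + 5*m^2 - 11*m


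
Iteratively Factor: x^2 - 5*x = (x)*(x - 5)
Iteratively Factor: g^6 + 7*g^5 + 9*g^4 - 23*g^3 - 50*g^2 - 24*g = (g + 4)*(g^5 + 3*g^4 - 3*g^3 - 11*g^2 - 6*g) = (g + 1)*(g + 4)*(g^4 + 2*g^3 - 5*g^2 - 6*g) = g*(g + 1)*(g + 4)*(g^3 + 2*g^2 - 5*g - 6) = g*(g - 2)*(g + 1)*(g + 4)*(g^2 + 4*g + 3) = g*(g - 2)*(g + 1)*(g + 3)*(g + 4)*(g + 1)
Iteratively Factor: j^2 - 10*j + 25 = (j - 5)*(j - 5)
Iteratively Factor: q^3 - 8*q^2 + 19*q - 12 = (q - 4)*(q^2 - 4*q + 3) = (q - 4)*(q - 3)*(q - 1)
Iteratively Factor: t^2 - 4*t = (t - 4)*(t)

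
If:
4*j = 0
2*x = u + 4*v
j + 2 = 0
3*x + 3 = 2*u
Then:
No Solution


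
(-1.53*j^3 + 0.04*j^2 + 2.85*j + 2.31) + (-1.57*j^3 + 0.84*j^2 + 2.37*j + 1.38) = -3.1*j^3 + 0.88*j^2 + 5.22*j + 3.69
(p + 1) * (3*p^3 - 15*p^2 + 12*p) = 3*p^4 - 12*p^3 - 3*p^2 + 12*p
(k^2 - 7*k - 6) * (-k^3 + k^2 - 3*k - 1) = -k^5 + 8*k^4 - 4*k^3 + 14*k^2 + 25*k + 6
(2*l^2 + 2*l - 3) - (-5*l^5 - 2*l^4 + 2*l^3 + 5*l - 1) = 5*l^5 + 2*l^4 - 2*l^3 + 2*l^2 - 3*l - 2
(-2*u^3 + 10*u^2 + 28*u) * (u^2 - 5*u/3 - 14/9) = -2*u^5 + 40*u^4/3 + 130*u^3/9 - 560*u^2/9 - 392*u/9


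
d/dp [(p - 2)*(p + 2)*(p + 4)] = 3*p^2 + 8*p - 4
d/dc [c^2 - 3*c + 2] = 2*c - 3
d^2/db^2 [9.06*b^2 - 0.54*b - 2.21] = 18.1200000000000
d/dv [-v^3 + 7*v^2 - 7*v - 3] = -3*v^2 + 14*v - 7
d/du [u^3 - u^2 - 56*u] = 3*u^2 - 2*u - 56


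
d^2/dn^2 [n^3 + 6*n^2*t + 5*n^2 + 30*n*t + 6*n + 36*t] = 6*n + 12*t + 10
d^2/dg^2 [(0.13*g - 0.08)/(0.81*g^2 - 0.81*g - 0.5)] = ((0.3402 - 0.6318*g)*(-0.81*g^2 + 0.81*g + 0.5) - (0.13*g - 0.08)*(1.62*g - 0.81)*(3.24*g - 1.62))/(-0.81*g^2 + 0.81*g + 0.5)^3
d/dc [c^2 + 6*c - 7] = 2*c + 6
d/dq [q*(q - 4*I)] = 2*q - 4*I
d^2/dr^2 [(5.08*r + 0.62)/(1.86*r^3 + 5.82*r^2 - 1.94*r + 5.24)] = (105.448608*r^5 + 355.69152*r^4 + 488.190912*r^3 - 481.558464*r^2 - 1007.800848*r + 70.133328)/(6.434856*r^9 + 60.404616*r^8 + 168.87312*r^7 + 125.516952*r^6 + 164.207808*r^5 + 484.738488*r^4 - 209.070728*r^3 + 538.573488*r^2 - 159.803232*r + 143.877824)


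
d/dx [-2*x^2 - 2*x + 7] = -4*x - 2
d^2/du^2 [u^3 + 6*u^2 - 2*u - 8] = 6*u + 12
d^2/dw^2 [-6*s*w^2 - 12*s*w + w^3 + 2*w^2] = -12*s + 6*w + 4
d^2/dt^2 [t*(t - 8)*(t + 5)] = 6*t - 6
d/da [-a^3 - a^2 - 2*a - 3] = -3*a^2 - 2*a - 2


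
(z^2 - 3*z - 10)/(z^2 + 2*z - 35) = (z + 2)/(z + 7)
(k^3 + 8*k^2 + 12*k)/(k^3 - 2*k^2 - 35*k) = (k^2 + 8*k + 12)/(k^2 - 2*k - 35)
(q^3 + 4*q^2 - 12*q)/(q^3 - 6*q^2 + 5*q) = (q^2 + 4*q - 12)/(q^2 - 6*q + 5)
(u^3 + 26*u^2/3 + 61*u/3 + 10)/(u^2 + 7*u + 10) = (u^2 + 11*u/3 + 2)/(u + 2)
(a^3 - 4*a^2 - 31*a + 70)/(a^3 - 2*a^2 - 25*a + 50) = (a - 7)/(a - 5)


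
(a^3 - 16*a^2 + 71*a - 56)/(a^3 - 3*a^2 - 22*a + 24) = (a^2 - 15*a + 56)/(a^2 - 2*a - 24)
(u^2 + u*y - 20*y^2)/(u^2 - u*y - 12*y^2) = (u + 5*y)/(u + 3*y)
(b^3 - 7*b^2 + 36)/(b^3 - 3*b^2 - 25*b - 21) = (-b^3 + 7*b^2 - 36)/(-b^3 + 3*b^2 + 25*b + 21)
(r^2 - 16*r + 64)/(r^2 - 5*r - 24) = (r - 8)/(r + 3)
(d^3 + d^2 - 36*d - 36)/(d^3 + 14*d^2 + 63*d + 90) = (d^2 - 5*d - 6)/(d^2 + 8*d + 15)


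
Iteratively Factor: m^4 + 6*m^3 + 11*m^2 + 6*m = (m + 1)*(m^3 + 5*m^2 + 6*m) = (m + 1)*(m + 2)*(m^2 + 3*m) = m*(m + 1)*(m + 2)*(m + 3)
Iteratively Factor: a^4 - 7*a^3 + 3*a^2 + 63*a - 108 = (a - 3)*(a^3 - 4*a^2 - 9*a + 36) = (a - 3)^2*(a^2 - a - 12) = (a - 4)*(a - 3)^2*(a + 3)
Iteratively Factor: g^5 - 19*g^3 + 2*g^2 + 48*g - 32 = (g + 4)*(g^4 - 4*g^3 - 3*g^2 + 14*g - 8) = (g + 2)*(g + 4)*(g^3 - 6*g^2 + 9*g - 4) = (g - 1)*(g + 2)*(g + 4)*(g^2 - 5*g + 4) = (g - 4)*(g - 1)*(g + 2)*(g + 4)*(g - 1)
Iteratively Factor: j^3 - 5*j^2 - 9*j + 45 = (j - 3)*(j^2 - 2*j - 15) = (j - 5)*(j - 3)*(j + 3)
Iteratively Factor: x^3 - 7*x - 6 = (x - 3)*(x^2 + 3*x + 2) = (x - 3)*(x + 2)*(x + 1)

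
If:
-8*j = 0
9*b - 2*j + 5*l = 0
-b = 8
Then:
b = -8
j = 0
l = 72/5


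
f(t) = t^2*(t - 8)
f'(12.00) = 240.00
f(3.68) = -58.50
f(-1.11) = -11.22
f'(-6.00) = 204.00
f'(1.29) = -15.65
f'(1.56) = -17.66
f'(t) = t^2 + 2*t*(t - 8) = t*(3*t - 16)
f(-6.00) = -504.00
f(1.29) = -11.17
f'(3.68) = -18.25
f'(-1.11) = 21.46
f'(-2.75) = 66.69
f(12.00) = 576.00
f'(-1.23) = 24.22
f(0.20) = -0.31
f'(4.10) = -15.17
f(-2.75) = -81.30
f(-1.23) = -13.96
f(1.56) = -15.67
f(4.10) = -65.56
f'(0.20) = -3.08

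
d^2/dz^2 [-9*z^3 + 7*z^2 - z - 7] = 14 - 54*z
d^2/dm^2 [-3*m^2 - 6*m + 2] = -6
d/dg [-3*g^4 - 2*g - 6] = -12*g^3 - 2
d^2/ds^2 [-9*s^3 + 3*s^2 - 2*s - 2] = 6 - 54*s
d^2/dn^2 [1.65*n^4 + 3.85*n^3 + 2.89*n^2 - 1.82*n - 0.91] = 19.8*n^2 + 23.1*n + 5.78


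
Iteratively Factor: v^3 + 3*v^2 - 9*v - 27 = (v + 3)*(v^2 - 9) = (v - 3)*(v + 3)*(v + 3)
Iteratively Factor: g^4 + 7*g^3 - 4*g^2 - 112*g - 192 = (g + 4)*(g^3 + 3*g^2 - 16*g - 48) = (g - 4)*(g + 4)*(g^2 + 7*g + 12) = (g - 4)*(g + 4)^2*(g + 3)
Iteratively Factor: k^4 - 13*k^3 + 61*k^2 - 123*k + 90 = (k - 3)*(k^3 - 10*k^2 + 31*k - 30) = (k - 3)*(k - 2)*(k^2 - 8*k + 15) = (k - 3)^2*(k - 2)*(k - 5)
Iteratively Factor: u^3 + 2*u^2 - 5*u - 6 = (u + 3)*(u^2 - u - 2) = (u + 1)*(u + 3)*(u - 2)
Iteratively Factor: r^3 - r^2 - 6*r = (r + 2)*(r^2 - 3*r) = r*(r + 2)*(r - 3)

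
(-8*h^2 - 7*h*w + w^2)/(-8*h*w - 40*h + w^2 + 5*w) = (h + w)/(w + 5)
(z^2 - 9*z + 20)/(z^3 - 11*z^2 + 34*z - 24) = (z - 5)/(z^2 - 7*z + 6)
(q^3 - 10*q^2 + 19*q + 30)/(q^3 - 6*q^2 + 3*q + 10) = (q - 6)/(q - 2)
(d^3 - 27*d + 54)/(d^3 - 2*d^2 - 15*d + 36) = (d + 6)/(d + 4)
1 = 1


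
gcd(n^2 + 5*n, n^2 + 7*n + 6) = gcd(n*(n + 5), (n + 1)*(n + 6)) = 1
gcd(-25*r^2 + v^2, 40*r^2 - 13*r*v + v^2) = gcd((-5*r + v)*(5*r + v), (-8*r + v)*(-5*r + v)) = 5*r - v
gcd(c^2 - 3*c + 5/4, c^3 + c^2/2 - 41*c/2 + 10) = c - 1/2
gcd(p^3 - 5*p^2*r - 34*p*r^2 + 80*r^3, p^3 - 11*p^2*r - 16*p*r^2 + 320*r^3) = p^2 - 3*p*r - 40*r^2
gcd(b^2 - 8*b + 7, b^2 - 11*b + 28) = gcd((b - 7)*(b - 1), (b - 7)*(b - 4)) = b - 7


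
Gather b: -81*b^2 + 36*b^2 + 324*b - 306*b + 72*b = -45*b^2 + 90*b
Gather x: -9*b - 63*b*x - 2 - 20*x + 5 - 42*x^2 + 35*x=-9*b - 42*x^2 + x*(15 - 63*b) + 3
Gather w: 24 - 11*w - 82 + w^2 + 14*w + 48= w^2 + 3*w - 10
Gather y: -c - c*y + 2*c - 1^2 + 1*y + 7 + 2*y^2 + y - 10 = c + 2*y^2 + y*(2 - c) - 4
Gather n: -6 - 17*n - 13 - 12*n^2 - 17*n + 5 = -12*n^2 - 34*n - 14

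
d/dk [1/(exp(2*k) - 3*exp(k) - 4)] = (3 - 2*exp(k))*exp(k)/(-exp(2*k) + 3*exp(k) + 4)^2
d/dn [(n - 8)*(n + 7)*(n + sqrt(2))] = 3*n^2 - 2*n + 2*sqrt(2)*n - 56 - sqrt(2)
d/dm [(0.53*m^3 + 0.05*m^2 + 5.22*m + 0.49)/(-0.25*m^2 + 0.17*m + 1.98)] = (-0.1325*m^4 + 0.1802*m^3 + 4.4617*m^2 + 0.443*m + 10.2523)/(0.0625*m^4 - 0.085*m^3 - 0.9611*m^2 + 0.6732*m + 3.9204)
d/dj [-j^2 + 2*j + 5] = 2 - 2*j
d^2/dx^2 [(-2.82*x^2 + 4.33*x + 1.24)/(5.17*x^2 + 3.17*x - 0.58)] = (323.90567*x^3 + 148.126704*x^2 + 199.837044*x + 46.38278)/(138.188413*x^6 + 254.191839*x^5 + 109.350153*x^4 - 25.178359*x^3 - 12.267522*x^2 + 3.199164*x - 0.195112)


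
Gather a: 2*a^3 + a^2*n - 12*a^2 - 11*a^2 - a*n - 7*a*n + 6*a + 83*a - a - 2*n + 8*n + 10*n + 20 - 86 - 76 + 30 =2*a^3 + a^2*(n - 23) + a*(88 - 8*n) + 16*n - 112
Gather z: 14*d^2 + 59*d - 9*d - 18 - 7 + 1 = 14*d^2 + 50*d - 24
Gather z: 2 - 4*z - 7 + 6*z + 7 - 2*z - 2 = 0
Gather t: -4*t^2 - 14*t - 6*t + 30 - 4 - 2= -4*t^2 - 20*t + 24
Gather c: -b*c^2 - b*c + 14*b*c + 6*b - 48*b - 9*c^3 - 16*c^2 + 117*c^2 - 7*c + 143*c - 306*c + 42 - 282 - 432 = -42*b - 9*c^3 + c^2*(101 - b) + c*(13*b - 170) - 672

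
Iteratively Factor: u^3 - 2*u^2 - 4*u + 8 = (u - 2)*(u^2 - 4) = (u - 2)^2*(u + 2)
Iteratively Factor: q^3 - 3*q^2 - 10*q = (q)*(q^2 - 3*q - 10) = q*(q + 2)*(q - 5)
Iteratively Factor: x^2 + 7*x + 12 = (x + 4)*(x + 3)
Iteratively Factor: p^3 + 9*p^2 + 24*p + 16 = (p + 4)*(p^2 + 5*p + 4) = (p + 1)*(p + 4)*(p + 4)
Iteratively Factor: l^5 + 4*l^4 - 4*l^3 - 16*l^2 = (l + 2)*(l^4 + 2*l^3 - 8*l^2) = l*(l + 2)*(l^3 + 2*l^2 - 8*l) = l*(l - 2)*(l + 2)*(l^2 + 4*l) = l^2*(l - 2)*(l + 2)*(l + 4)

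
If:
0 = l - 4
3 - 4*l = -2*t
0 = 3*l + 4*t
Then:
No Solution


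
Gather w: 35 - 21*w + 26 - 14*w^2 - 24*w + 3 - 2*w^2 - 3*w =-16*w^2 - 48*w + 64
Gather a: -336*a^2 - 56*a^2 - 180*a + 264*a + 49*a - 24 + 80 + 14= -392*a^2 + 133*a + 70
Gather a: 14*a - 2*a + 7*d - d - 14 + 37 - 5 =12*a + 6*d + 18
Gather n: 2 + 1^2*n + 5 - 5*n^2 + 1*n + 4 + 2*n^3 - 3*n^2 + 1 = 2*n^3 - 8*n^2 + 2*n + 12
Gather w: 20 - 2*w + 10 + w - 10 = 20 - w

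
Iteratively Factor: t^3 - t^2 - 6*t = (t - 3)*(t^2 + 2*t) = (t - 3)*(t + 2)*(t)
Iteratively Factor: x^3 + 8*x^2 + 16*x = (x + 4)*(x^2 + 4*x) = (x + 4)^2*(x)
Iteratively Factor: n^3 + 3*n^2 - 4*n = (n - 1)*(n^2 + 4*n) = n*(n - 1)*(n + 4)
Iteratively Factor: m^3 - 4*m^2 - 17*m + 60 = (m - 5)*(m^2 + m - 12) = (m - 5)*(m - 3)*(m + 4)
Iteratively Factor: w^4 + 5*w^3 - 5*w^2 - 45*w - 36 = (w + 3)*(w^3 + 2*w^2 - 11*w - 12) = (w + 3)*(w + 4)*(w^2 - 2*w - 3) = (w - 3)*(w + 3)*(w + 4)*(w + 1)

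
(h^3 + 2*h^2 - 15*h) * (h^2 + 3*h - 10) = h^5 + 5*h^4 - 19*h^3 - 65*h^2 + 150*h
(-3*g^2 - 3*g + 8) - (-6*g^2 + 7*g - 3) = 3*g^2 - 10*g + 11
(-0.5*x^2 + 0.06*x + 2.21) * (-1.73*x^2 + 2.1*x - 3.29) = 0.865*x^4 - 1.1538*x^3 - 2.0523*x^2 + 4.4436*x - 7.2709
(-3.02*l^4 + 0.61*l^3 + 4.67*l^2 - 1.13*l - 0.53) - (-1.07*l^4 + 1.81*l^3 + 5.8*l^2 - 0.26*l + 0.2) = -1.95*l^4 - 1.2*l^3 - 1.13*l^2 - 0.87*l - 0.73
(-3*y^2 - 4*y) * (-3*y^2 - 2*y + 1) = 9*y^4 + 18*y^3 + 5*y^2 - 4*y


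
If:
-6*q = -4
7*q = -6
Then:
No Solution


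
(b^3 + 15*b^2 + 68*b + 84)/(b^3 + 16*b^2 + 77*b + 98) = (b + 6)/(b + 7)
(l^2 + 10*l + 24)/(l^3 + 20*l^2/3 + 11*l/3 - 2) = 3*(l + 4)/(3*l^2 + 2*l - 1)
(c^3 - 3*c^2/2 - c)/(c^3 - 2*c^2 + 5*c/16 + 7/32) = 16*c*(2*c^2 - 3*c - 2)/(32*c^3 - 64*c^2 + 10*c + 7)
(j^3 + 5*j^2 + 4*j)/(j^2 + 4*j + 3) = j*(j + 4)/(j + 3)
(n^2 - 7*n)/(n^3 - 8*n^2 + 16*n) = (n - 7)/(n^2 - 8*n + 16)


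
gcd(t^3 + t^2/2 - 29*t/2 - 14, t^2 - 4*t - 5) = t + 1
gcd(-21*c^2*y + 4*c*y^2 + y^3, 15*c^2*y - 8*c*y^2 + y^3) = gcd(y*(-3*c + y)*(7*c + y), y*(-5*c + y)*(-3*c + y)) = -3*c*y + y^2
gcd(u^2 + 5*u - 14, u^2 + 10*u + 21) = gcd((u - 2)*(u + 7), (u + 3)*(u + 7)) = u + 7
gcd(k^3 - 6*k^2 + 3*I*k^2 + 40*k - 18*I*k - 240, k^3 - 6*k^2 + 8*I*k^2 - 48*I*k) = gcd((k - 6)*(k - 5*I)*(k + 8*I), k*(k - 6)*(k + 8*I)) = k^2 + k*(-6 + 8*I) - 48*I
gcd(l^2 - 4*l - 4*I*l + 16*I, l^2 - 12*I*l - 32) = l - 4*I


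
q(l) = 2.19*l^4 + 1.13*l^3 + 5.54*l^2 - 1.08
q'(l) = 8.76*l^3 + 3.39*l^2 + 11.08*l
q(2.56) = 148.24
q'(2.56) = 197.55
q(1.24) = 14.77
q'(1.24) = 35.65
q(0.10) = -1.02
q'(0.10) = 1.15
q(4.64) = 1246.19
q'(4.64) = 999.50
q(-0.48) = 0.19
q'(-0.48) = -5.51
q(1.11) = 10.62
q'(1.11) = 28.46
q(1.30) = 17.02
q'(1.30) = 39.38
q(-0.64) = 1.26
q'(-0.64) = -8.00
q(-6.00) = 2792.52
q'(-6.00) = -1836.60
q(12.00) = 48161.16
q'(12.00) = 15758.40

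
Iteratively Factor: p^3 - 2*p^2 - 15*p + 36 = (p + 4)*(p^2 - 6*p + 9) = (p - 3)*(p + 4)*(p - 3)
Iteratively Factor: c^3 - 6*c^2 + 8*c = (c)*(c^2 - 6*c + 8) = c*(c - 4)*(c - 2)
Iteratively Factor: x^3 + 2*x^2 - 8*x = (x)*(x^2 + 2*x - 8) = x*(x - 2)*(x + 4)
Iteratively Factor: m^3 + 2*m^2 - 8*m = (m)*(m^2 + 2*m - 8) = m*(m + 4)*(m - 2)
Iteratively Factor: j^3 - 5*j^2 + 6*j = (j - 2)*(j^2 - 3*j) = j*(j - 2)*(j - 3)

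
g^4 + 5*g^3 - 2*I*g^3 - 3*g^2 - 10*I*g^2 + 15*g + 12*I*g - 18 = (g - 1)*(g + 6)*(g - 3*I)*(g + I)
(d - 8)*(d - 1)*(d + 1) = d^3 - 8*d^2 - d + 8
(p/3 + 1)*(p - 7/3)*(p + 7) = p^3/3 + 23*p^2/9 - 7*p/9 - 49/3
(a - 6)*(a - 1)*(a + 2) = a^3 - 5*a^2 - 8*a + 12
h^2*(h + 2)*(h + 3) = h^4 + 5*h^3 + 6*h^2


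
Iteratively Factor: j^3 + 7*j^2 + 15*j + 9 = (j + 1)*(j^2 + 6*j + 9) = (j + 1)*(j + 3)*(j + 3)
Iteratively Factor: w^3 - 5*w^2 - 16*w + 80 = (w - 5)*(w^2 - 16) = (w - 5)*(w + 4)*(w - 4)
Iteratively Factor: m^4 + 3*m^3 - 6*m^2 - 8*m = (m)*(m^3 + 3*m^2 - 6*m - 8) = m*(m + 1)*(m^2 + 2*m - 8) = m*(m - 2)*(m + 1)*(m + 4)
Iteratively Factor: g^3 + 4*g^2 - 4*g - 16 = (g + 2)*(g^2 + 2*g - 8) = (g - 2)*(g + 2)*(g + 4)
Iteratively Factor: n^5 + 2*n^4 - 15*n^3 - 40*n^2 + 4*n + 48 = (n - 1)*(n^4 + 3*n^3 - 12*n^2 - 52*n - 48) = (n - 1)*(n + 2)*(n^3 + n^2 - 14*n - 24) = (n - 1)*(n + 2)*(n + 3)*(n^2 - 2*n - 8) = (n - 1)*(n + 2)^2*(n + 3)*(n - 4)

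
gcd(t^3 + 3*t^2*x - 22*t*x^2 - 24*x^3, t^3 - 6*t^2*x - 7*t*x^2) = t + x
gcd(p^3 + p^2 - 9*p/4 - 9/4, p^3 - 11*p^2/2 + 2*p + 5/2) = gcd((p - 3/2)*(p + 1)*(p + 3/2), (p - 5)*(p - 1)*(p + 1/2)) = 1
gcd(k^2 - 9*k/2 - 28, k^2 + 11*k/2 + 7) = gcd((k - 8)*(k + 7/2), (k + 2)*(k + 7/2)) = k + 7/2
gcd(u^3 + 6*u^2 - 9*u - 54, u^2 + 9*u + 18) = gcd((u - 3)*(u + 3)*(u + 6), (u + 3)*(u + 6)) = u^2 + 9*u + 18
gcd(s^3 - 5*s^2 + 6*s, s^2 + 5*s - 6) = 1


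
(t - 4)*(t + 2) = t^2 - 2*t - 8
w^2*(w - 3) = w^3 - 3*w^2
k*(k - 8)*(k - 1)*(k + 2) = k^4 - 7*k^3 - 10*k^2 + 16*k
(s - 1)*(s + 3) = s^2 + 2*s - 3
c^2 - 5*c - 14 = (c - 7)*(c + 2)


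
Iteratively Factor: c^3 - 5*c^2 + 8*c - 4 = (c - 2)*(c^2 - 3*c + 2) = (c - 2)^2*(c - 1)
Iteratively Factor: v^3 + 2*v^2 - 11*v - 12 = (v + 1)*(v^2 + v - 12) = (v - 3)*(v + 1)*(v + 4)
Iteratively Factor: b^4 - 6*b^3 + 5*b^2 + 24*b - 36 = (b - 3)*(b^3 - 3*b^2 - 4*b + 12) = (b - 3)*(b - 2)*(b^2 - b - 6) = (b - 3)^2*(b - 2)*(b + 2)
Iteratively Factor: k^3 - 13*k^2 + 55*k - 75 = (k - 5)*(k^2 - 8*k + 15) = (k - 5)*(k - 3)*(k - 5)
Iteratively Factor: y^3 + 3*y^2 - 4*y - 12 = (y + 2)*(y^2 + y - 6) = (y - 2)*(y + 2)*(y + 3)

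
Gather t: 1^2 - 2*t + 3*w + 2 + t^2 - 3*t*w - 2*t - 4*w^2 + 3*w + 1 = t^2 + t*(-3*w - 4) - 4*w^2 + 6*w + 4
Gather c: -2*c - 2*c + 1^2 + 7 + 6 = 14 - 4*c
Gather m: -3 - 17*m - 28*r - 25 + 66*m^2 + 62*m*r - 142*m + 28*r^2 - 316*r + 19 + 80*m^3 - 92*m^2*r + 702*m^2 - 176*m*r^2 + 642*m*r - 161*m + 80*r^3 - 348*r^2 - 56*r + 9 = 80*m^3 + m^2*(768 - 92*r) + m*(-176*r^2 + 704*r - 320) + 80*r^3 - 320*r^2 - 400*r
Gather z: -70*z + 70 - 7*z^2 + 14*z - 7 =-7*z^2 - 56*z + 63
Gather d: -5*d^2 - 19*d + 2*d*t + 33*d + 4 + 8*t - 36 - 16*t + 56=-5*d^2 + d*(2*t + 14) - 8*t + 24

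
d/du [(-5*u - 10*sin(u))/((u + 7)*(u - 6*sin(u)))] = 5*(-8*u^2*cos(u) + u^2 + 4*u*sin(u) - 56*u*cos(u) - 12*sin(u)^2 + 56*sin(u))/((u + 7)^2*(u - 6*sin(u))^2)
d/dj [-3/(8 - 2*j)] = -3/(2*(j - 4)^2)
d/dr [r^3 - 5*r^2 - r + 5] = 3*r^2 - 10*r - 1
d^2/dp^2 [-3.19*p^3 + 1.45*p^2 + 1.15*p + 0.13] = 2.9 - 19.14*p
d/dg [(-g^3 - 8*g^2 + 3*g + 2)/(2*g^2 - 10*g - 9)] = (-2*g^4 + 20*g^3 + 101*g^2 + 136*g - 7)/(4*g^4 - 40*g^3 + 64*g^2 + 180*g + 81)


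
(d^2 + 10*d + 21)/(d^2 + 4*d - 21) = (d + 3)/(d - 3)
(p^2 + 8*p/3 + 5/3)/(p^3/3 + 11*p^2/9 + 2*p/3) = 3*(3*p^2 + 8*p + 5)/(p*(3*p^2 + 11*p + 6))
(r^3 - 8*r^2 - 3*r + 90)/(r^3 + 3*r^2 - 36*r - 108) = (r - 5)/(r + 6)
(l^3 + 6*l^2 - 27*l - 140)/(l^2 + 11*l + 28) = l - 5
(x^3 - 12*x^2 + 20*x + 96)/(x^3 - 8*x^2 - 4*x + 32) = (x - 6)/(x - 2)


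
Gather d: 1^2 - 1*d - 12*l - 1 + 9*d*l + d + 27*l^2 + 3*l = 9*d*l + 27*l^2 - 9*l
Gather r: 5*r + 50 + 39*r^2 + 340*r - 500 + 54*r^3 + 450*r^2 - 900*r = 54*r^3 + 489*r^2 - 555*r - 450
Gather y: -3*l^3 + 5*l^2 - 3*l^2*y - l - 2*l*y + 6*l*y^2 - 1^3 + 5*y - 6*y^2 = -3*l^3 + 5*l^2 - l + y^2*(6*l - 6) + y*(-3*l^2 - 2*l + 5) - 1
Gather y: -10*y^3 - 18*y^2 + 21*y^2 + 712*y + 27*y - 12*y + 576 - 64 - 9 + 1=-10*y^3 + 3*y^2 + 727*y + 504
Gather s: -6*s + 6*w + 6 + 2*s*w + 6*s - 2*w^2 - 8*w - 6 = 2*s*w - 2*w^2 - 2*w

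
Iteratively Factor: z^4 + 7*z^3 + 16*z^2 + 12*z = (z + 3)*(z^3 + 4*z^2 + 4*z) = (z + 2)*(z + 3)*(z^2 + 2*z) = z*(z + 2)*(z + 3)*(z + 2)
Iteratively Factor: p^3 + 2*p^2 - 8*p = (p)*(p^2 + 2*p - 8) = p*(p + 4)*(p - 2)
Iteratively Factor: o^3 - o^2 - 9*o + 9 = (o + 3)*(o^2 - 4*o + 3) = (o - 3)*(o + 3)*(o - 1)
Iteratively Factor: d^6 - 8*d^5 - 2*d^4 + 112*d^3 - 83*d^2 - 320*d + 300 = (d - 5)*(d^5 - 3*d^4 - 17*d^3 + 27*d^2 + 52*d - 60) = (d - 5)^2*(d^4 + 2*d^3 - 7*d^2 - 8*d + 12) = (d - 5)^2*(d + 2)*(d^3 - 7*d + 6) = (d - 5)^2*(d - 2)*(d + 2)*(d^2 + 2*d - 3) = (d - 5)^2*(d - 2)*(d + 2)*(d + 3)*(d - 1)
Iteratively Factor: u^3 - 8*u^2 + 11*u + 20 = (u - 4)*(u^2 - 4*u - 5) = (u - 5)*(u - 4)*(u + 1)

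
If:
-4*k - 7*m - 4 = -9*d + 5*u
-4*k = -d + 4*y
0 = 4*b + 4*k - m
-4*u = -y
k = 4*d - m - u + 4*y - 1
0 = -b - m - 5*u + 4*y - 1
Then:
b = 65/3771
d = -316/3771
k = -71/419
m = -2296/3771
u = 140/3771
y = 560/3771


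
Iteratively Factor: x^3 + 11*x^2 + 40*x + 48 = (x + 4)*(x^2 + 7*x + 12) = (x + 4)^2*(x + 3)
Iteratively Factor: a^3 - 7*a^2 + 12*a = (a - 4)*(a^2 - 3*a) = (a - 4)*(a - 3)*(a)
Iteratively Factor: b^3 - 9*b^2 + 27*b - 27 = (b - 3)*(b^2 - 6*b + 9) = (b - 3)^2*(b - 3)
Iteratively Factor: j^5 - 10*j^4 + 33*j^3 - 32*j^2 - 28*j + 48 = (j - 2)*(j^4 - 8*j^3 + 17*j^2 + 2*j - 24) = (j - 2)*(j + 1)*(j^3 - 9*j^2 + 26*j - 24) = (j - 3)*(j - 2)*(j + 1)*(j^2 - 6*j + 8) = (j - 4)*(j - 3)*(j - 2)*(j + 1)*(j - 2)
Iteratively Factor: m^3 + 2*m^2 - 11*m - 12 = (m - 3)*(m^2 + 5*m + 4) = (m - 3)*(m + 1)*(m + 4)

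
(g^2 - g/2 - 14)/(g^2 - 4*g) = (g + 7/2)/g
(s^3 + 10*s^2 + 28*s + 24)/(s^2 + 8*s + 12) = s + 2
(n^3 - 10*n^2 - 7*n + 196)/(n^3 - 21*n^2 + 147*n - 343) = (n + 4)/(n - 7)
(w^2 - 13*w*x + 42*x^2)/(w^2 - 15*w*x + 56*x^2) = (-w + 6*x)/(-w + 8*x)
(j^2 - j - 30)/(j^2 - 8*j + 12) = (j + 5)/(j - 2)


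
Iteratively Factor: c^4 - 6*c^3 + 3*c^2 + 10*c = (c - 5)*(c^3 - c^2 - 2*c) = (c - 5)*(c + 1)*(c^2 - 2*c) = c*(c - 5)*(c + 1)*(c - 2)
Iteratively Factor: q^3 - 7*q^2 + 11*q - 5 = (q - 5)*(q^2 - 2*q + 1) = (q - 5)*(q - 1)*(q - 1)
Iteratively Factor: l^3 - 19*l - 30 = (l - 5)*(l^2 + 5*l + 6) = (l - 5)*(l + 2)*(l + 3)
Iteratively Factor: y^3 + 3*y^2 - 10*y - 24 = (y + 2)*(y^2 + y - 12) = (y - 3)*(y + 2)*(y + 4)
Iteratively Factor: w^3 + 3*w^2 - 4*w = (w)*(w^2 + 3*w - 4) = w*(w + 4)*(w - 1)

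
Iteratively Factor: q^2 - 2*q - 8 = (q - 4)*(q + 2)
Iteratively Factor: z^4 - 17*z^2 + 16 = (z - 1)*(z^3 + z^2 - 16*z - 16) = (z - 1)*(z + 1)*(z^2 - 16) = (z - 1)*(z + 1)*(z + 4)*(z - 4)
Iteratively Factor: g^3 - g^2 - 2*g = (g - 2)*(g^2 + g) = g*(g - 2)*(g + 1)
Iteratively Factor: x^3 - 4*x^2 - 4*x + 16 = (x - 2)*(x^2 - 2*x - 8) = (x - 2)*(x + 2)*(x - 4)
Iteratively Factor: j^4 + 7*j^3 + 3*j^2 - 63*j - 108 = (j - 3)*(j^3 + 10*j^2 + 33*j + 36) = (j - 3)*(j + 3)*(j^2 + 7*j + 12) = (j - 3)*(j + 3)^2*(j + 4)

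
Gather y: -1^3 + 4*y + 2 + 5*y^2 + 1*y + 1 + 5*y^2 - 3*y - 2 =10*y^2 + 2*y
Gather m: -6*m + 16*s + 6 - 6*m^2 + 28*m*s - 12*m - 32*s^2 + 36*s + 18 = -6*m^2 + m*(28*s - 18) - 32*s^2 + 52*s + 24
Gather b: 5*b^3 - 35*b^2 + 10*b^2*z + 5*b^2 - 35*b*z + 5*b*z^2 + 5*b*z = 5*b^3 + b^2*(10*z - 30) + b*(5*z^2 - 30*z)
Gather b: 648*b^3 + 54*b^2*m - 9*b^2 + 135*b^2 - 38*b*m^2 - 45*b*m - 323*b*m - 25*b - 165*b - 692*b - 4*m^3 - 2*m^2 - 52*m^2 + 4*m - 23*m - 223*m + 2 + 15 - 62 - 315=648*b^3 + b^2*(54*m + 126) + b*(-38*m^2 - 368*m - 882) - 4*m^3 - 54*m^2 - 242*m - 360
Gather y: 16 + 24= 40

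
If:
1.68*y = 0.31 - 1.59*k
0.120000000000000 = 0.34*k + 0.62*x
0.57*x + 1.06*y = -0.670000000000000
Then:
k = 0.74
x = -0.21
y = -0.52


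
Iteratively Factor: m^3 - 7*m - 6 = (m + 1)*(m^2 - m - 6) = (m - 3)*(m + 1)*(m + 2)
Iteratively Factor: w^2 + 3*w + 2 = (w + 1)*(w + 2)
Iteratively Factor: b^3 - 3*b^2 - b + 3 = (b - 3)*(b^2 - 1) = (b - 3)*(b - 1)*(b + 1)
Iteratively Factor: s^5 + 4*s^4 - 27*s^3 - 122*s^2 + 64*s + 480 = (s + 4)*(s^4 - 27*s^2 - 14*s + 120) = (s - 2)*(s + 4)*(s^3 + 2*s^2 - 23*s - 60) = (s - 2)*(s + 3)*(s + 4)*(s^2 - s - 20) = (s - 5)*(s - 2)*(s + 3)*(s + 4)*(s + 4)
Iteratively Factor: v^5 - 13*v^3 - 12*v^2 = (v - 4)*(v^4 + 4*v^3 + 3*v^2) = v*(v - 4)*(v^3 + 4*v^2 + 3*v) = v*(v - 4)*(v + 1)*(v^2 + 3*v) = v*(v - 4)*(v + 1)*(v + 3)*(v)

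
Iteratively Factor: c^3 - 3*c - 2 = (c + 1)*(c^2 - c - 2) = (c + 1)^2*(c - 2)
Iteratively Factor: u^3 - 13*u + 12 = (u + 4)*(u^2 - 4*u + 3) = (u - 1)*(u + 4)*(u - 3)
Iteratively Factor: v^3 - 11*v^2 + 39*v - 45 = (v - 3)*(v^2 - 8*v + 15) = (v - 3)^2*(v - 5)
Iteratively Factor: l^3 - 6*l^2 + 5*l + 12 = (l + 1)*(l^2 - 7*l + 12) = (l - 4)*(l + 1)*(l - 3)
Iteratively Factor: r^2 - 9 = (r - 3)*(r + 3)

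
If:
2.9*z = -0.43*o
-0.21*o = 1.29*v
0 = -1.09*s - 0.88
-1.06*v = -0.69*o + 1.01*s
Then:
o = -0.95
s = -0.81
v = 0.15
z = 0.14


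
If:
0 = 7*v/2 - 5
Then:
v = 10/7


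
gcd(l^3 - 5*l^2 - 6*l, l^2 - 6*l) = l^2 - 6*l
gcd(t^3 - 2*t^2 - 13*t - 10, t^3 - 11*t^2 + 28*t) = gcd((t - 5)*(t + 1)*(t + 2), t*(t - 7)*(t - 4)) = 1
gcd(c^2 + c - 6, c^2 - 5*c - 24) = c + 3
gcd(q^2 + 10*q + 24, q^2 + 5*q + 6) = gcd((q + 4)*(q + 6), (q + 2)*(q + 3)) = 1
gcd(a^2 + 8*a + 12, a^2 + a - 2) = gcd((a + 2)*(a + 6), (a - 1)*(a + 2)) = a + 2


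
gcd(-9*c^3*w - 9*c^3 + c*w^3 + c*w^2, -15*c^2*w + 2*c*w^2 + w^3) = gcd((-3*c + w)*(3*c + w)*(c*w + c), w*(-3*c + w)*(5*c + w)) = -3*c + w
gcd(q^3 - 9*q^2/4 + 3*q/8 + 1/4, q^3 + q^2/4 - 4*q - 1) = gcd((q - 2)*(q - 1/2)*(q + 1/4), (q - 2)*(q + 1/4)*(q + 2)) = q^2 - 7*q/4 - 1/2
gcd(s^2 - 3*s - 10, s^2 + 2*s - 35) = s - 5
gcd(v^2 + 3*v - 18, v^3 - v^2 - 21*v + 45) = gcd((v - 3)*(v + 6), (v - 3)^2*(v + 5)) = v - 3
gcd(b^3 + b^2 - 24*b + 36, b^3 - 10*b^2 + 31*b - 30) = b^2 - 5*b + 6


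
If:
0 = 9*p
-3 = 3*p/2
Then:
No Solution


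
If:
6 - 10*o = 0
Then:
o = 3/5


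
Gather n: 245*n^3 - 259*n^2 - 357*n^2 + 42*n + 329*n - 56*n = 245*n^3 - 616*n^2 + 315*n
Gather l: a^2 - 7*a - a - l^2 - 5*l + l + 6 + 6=a^2 - 8*a - l^2 - 4*l + 12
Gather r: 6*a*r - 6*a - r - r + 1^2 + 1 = -6*a + r*(6*a - 2) + 2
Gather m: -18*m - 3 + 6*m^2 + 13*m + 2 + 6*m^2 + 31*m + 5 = 12*m^2 + 26*m + 4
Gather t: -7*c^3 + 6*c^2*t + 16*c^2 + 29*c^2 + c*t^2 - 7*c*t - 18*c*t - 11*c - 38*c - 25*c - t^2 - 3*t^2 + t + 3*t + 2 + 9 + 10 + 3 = -7*c^3 + 45*c^2 - 74*c + t^2*(c - 4) + t*(6*c^2 - 25*c + 4) + 24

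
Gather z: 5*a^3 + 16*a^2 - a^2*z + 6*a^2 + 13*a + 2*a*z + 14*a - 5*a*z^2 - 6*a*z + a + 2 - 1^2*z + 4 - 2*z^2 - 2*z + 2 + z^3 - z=5*a^3 + 22*a^2 + 28*a + z^3 + z^2*(-5*a - 2) + z*(-a^2 - 4*a - 4) + 8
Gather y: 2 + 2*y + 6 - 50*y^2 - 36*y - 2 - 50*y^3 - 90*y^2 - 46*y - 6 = -50*y^3 - 140*y^2 - 80*y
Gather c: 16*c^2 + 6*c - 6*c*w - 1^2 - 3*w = 16*c^2 + c*(6 - 6*w) - 3*w - 1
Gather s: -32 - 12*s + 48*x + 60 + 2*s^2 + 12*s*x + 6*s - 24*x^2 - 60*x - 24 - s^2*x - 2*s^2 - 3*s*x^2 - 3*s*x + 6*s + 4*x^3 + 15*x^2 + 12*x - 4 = -s^2*x + s*(-3*x^2 + 9*x) + 4*x^3 - 9*x^2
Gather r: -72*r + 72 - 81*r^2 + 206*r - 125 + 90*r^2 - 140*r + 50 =9*r^2 - 6*r - 3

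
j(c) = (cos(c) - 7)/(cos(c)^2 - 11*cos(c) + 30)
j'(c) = (2*sin(c)*cos(c) - 11*sin(c))*(cos(c) - 7)/(cos(c)^2 - 11*cos(c) + 30)^2 - sin(c)/(cos(c)^2 - 11*cos(c) + 30)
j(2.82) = -0.19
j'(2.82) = 0.01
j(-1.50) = -0.24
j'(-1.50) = -0.05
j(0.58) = -0.29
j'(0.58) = 0.04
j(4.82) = -0.24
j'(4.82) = -0.05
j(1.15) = -0.26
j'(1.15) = 0.06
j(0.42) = -0.29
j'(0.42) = 0.03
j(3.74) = -0.20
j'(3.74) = -0.02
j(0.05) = -0.30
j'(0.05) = 0.00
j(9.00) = -0.19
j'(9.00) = 0.01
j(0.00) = -0.30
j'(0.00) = 0.00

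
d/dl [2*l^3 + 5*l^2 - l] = 6*l^2 + 10*l - 1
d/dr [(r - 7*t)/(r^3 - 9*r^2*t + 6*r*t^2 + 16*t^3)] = (r^3 - 9*r^2*t + 6*r*t^2 + 16*t^3 - 3*(r - 7*t)*(r^2 - 6*r*t + 2*t^2))/(r^3 - 9*r^2*t + 6*r*t^2 + 16*t^3)^2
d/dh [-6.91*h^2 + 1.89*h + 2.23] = 1.89 - 13.82*h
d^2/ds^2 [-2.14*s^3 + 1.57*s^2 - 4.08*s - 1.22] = 3.14 - 12.84*s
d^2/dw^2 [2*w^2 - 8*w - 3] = 4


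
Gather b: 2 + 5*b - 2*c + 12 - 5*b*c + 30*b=b*(35 - 5*c) - 2*c + 14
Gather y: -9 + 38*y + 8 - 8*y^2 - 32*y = -8*y^2 + 6*y - 1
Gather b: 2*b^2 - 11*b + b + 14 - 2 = 2*b^2 - 10*b + 12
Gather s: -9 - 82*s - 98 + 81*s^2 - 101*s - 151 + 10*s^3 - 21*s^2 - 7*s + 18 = 10*s^3 + 60*s^2 - 190*s - 240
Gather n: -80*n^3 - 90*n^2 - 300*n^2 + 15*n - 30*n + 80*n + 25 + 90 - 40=-80*n^3 - 390*n^2 + 65*n + 75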